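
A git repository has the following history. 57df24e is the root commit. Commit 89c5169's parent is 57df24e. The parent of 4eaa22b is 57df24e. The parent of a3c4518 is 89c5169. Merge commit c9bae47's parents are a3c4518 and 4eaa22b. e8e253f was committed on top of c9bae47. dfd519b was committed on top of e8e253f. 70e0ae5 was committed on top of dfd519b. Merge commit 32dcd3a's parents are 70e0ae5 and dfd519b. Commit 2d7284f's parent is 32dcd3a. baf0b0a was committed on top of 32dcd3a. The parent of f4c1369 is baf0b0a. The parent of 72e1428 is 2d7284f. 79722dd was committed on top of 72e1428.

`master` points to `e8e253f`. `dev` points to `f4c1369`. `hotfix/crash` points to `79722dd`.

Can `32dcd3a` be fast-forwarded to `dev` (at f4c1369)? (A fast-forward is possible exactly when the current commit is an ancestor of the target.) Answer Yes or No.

A fast-forward from 32dcd3a to f4c1369 is possible iff 32dcd3a is an ancestor of f4c1369.
Ancestors of f4c1369: {32dcd3a, 4eaa22b, 57df24e, 70e0ae5, 89c5169, a3c4518, baf0b0a, c9bae47, dfd519b, e8e253f, f4c1369}.
32dcd3a is among them, so fast-forward is possible.

Yes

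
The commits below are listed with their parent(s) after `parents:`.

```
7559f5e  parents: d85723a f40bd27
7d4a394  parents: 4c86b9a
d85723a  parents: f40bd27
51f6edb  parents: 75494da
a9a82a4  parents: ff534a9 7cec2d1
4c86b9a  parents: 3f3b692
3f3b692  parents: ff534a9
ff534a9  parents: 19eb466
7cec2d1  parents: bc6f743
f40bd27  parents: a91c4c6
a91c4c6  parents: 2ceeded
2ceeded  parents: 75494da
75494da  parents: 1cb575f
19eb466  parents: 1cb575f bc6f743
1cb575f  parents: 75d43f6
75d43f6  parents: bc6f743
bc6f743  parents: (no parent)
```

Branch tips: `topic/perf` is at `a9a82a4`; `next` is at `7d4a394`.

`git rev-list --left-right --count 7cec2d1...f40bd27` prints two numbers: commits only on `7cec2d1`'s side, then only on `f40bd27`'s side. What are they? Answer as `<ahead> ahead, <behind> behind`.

Reachable from 7cec2d1: {7cec2d1, bc6f743}.
Reachable from f40bd27: {1cb575f, 2ceeded, 75494da, 75d43f6, a91c4c6, bc6f743, f40bd27}.
Only in 7cec2d1's history (ahead): {7cec2d1} — 1.
Only in f40bd27's history (behind): {1cb575f, 2ceeded, 75494da, 75d43f6, a91c4c6, f40bd27} — 6.

1 ahead, 6 behind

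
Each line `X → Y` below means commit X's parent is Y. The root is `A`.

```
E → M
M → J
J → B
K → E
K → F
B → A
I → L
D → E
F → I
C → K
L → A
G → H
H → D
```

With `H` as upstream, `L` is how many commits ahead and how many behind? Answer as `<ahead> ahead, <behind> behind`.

1 ahead, 6 behind

Reachable from L: {A, L}.
Reachable from H: {A, B, D, E, H, J, M}.
Only in L's history (ahead): {L} — 1.
Only in H's history (behind): {B, D, E, H, J, M} — 6.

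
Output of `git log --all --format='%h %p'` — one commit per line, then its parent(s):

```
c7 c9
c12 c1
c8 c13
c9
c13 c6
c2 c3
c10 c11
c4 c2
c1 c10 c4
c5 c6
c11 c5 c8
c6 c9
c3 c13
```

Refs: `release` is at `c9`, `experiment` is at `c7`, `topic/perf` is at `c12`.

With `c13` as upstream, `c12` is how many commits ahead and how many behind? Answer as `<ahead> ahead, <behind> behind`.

Reachable from c12: {c1, c10, c11, c12, c13, c2, c3, c4, c5, c6, c8, c9}.
Reachable from c13: {c13, c6, c9}.
Only in c12's history (ahead): {c1, c10, c11, c12, c2, c3, c4, c5, c8} — 9.
Only in c13's history (behind): {} — 0.

9 ahead, 0 behind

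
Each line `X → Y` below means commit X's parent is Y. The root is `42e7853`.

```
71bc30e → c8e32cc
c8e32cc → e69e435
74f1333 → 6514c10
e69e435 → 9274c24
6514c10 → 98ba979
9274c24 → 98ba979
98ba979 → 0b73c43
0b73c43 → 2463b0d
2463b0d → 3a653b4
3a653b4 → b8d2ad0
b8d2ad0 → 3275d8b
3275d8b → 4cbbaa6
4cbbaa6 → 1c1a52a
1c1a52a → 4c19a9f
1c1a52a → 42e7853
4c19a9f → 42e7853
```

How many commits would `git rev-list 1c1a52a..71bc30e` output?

11

Reachable from 71bc30e: {0b73c43, 1c1a52a, 2463b0d, 3275d8b, 3a653b4, 42e7853, 4c19a9f, 4cbbaa6, 71bc30e, 9274c24, 98ba979, b8d2ad0, c8e32cc, e69e435}.
Reachable from 1c1a52a: {1c1a52a, 42e7853, 4c19a9f}.
In 71bc30e's history but not 1c1a52a's: {0b73c43, 2463b0d, 3275d8b, 3a653b4, 4cbbaa6, 71bc30e, 9274c24, 98ba979, b8d2ad0, c8e32cc, e69e435} — 11 commits.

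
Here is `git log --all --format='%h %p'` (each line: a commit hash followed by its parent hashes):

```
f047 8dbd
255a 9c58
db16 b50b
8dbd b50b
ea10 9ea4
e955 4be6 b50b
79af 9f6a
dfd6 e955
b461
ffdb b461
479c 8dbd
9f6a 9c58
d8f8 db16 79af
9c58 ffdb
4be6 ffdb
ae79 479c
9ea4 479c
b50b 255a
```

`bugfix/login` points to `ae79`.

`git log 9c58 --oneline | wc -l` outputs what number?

Walking parent pointers from 9c58: reachable set = {9c58, b461, ffdb}.
That is 3 commits.

3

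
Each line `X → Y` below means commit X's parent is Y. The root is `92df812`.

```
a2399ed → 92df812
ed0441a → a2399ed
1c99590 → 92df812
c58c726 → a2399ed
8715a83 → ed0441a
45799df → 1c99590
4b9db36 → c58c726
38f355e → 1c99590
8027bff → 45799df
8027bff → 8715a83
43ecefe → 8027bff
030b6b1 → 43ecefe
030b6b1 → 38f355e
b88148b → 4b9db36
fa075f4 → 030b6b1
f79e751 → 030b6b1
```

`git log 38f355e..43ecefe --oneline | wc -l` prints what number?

Reachable from 43ecefe: {1c99590, 43ecefe, 45799df, 8027bff, 8715a83, 92df812, a2399ed, ed0441a}.
Reachable from 38f355e: {1c99590, 38f355e, 92df812}.
In 43ecefe's history but not 38f355e's: {43ecefe, 45799df, 8027bff, 8715a83, a2399ed, ed0441a} — 6 commits.

6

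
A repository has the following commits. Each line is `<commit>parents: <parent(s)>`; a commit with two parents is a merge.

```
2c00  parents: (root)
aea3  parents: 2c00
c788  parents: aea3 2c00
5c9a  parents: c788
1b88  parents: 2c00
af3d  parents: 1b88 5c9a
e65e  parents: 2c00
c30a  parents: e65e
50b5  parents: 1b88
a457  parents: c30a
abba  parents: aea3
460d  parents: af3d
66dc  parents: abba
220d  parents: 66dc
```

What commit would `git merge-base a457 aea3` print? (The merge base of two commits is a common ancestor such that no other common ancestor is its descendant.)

2c00

Ancestors of a457: {2c00, a457, c30a, e65e}.
Ancestors of aea3: {2c00, aea3}.
Common ancestors: {2c00}.
The only common ancestor is 2c00, so it is the merge base.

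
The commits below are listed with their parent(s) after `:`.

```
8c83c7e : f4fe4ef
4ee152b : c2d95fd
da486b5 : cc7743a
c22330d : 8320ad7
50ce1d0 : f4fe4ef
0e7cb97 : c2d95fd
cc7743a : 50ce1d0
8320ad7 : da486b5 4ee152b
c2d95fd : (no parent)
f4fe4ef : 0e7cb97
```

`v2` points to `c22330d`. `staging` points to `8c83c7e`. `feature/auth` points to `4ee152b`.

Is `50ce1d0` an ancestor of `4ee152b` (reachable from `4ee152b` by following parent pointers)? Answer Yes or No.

No

Ancestors of 4ee152b: {4ee152b, c2d95fd}.
50ce1d0 is not in that set, so it is not an ancestor of 4ee152b.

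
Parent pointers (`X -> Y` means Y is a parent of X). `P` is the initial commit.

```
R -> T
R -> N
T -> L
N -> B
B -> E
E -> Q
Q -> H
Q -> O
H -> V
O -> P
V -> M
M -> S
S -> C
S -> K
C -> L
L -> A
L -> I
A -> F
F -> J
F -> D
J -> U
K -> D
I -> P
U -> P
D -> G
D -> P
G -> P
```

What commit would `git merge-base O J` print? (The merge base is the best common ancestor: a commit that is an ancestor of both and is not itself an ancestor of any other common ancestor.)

Ancestors of O: {O, P}.
Ancestors of J: {J, P, U}.
Common ancestors: {P}.
The only common ancestor is P, so it is the merge base.

P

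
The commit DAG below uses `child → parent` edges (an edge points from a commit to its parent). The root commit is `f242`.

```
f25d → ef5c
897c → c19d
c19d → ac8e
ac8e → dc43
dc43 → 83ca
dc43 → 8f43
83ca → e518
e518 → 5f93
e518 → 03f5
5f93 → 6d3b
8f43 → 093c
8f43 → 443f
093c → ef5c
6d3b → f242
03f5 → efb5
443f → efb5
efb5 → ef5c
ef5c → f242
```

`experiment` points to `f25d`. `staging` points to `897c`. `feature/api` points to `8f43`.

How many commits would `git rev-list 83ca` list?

Walking parent pointers from 83ca: reachable set = {03f5, 5f93, 6d3b, 83ca, e518, ef5c, efb5, f242}.
That is 8 commits.

8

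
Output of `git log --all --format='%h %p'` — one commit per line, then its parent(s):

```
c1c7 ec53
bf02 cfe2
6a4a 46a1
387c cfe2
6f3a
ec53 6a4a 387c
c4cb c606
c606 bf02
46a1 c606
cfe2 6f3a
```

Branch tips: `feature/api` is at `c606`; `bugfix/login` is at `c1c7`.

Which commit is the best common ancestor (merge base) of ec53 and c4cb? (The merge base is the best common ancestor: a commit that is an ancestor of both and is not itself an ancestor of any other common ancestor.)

Ancestors of ec53: {387c, 46a1, 6a4a, 6f3a, bf02, c606, cfe2, ec53}.
Ancestors of c4cb: {6f3a, bf02, c4cb, c606, cfe2}.
Common ancestors: {6f3a, bf02, c606, cfe2}.
Among these, c606 is not an ancestor of any other common ancestor — it is the merge base.

c606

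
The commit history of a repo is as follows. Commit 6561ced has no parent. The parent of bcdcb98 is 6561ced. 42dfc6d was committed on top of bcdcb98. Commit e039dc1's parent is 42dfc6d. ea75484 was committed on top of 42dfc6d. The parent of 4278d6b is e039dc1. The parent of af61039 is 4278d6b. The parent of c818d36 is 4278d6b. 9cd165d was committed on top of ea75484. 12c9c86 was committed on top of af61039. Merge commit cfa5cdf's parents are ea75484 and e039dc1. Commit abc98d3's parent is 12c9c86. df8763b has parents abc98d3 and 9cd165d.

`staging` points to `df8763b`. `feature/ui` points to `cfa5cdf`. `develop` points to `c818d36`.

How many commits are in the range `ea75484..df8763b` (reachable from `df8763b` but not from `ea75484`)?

7

Reachable from df8763b: {12c9c86, 4278d6b, 42dfc6d, 6561ced, 9cd165d, abc98d3, af61039, bcdcb98, df8763b, e039dc1, ea75484}.
Reachable from ea75484: {42dfc6d, 6561ced, bcdcb98, ea75484}.
In df8763b's history but not ea75484's: {12c9c86, 4278d6b, 9cd165d, abc98d3, af61039, df8763b, e039dc1} — 7 commits.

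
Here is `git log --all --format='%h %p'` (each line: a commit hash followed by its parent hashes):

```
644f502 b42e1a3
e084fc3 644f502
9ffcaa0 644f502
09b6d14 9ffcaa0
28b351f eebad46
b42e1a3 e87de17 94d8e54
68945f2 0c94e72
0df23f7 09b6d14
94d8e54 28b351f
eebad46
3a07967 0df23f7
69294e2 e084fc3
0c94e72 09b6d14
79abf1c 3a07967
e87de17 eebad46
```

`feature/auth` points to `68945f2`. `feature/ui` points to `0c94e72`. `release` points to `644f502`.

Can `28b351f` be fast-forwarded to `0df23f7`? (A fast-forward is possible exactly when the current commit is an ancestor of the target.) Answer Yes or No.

A fast-forward from 28b351f to 0df23f7 is possible iff 28b351f is an ancestor of 0df23f7.
Ancestors of 0df23f7: {09b6d14, 0df23f7, 28b351f, 644f502, 94d8e54, 9ffcaa0, b42e1a3, e87de17, eebad46}.
28b351f is among them, so fast-forward is possible.

Yes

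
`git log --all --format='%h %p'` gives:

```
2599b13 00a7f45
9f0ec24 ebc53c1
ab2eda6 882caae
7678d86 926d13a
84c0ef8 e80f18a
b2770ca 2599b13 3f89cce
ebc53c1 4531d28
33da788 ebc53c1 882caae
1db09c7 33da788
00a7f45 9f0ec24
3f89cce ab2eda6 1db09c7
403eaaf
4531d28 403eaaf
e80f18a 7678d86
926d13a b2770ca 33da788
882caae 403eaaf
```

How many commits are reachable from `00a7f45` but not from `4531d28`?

3

Reachable from 00a7f45: {00a7f45, 403eaaf, 4531d28, 9f0ec24, ebc53c1}.
Reachable from 4531d28: {403eaaf, 4531d28}.
In 00a7f45's history but not 4531d28's: {00a7f45, 9f0ec24, ebc53c1} — 3 commits.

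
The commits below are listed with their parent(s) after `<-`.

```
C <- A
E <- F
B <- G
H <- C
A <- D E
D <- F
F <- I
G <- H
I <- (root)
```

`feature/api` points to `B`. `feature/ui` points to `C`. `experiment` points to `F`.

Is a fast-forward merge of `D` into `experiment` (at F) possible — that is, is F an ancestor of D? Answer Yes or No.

Yes

A fast-forward from F to D is possible iff F is an ancestor of D.
Ancestors of D: {D, F, I}.
F is among them, so fast-forward is possible.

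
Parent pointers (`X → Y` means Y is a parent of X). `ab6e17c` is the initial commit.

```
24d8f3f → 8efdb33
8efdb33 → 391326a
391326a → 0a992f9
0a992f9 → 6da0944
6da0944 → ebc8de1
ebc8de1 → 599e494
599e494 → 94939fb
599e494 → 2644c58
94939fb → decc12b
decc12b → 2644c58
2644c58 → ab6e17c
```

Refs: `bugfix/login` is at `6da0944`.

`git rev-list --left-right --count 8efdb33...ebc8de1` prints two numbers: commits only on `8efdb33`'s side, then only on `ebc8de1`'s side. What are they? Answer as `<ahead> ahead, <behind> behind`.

Reachable from 8efdb33: {0a992f9, 2644c58, 391326a, 599e494, 6da0944, 8efdb33, 94939fb, ab6e17c, decc12b, ebc8de1}.
Reachable from ebc8de1: {2644c58, 599e494, 94939fb, ab6e17c, decc12b, ebc8de1}.
Only in 8efdb33's history (ahead): {0a992f9, 391326a, 6da0944, 8efdb33} — 4.
Only in ebc8de1's history (behind): {} — 0.

4 ahead, 0 behind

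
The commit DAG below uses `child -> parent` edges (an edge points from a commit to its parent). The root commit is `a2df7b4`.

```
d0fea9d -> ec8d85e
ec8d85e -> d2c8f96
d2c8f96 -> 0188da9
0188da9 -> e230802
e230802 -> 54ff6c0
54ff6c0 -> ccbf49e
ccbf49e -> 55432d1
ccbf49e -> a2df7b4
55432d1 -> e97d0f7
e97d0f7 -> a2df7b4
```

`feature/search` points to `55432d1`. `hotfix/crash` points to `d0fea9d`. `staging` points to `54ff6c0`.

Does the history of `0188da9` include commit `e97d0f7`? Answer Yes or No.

Yes

Ancestors of 0188da9 (commits reachable by following parents): {0188da9, 54ff6c0, 55432d1, a2df7b4, ccbf49e, e230802, e97d0f7}.
e97d0f7 is in that set, so it is an ancestor of 0188da9.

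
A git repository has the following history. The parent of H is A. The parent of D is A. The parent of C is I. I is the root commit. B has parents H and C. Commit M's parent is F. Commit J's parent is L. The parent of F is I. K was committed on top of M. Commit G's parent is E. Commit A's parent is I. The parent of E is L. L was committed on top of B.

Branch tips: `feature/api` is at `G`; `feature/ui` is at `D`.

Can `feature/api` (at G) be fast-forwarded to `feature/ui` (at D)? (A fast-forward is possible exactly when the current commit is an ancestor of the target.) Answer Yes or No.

A fast-forward from G to D is possible iff G is an ancestor of D.
Ancestors of D: {A, D, I}.
G is not among them, so fast-forward is not possible.

No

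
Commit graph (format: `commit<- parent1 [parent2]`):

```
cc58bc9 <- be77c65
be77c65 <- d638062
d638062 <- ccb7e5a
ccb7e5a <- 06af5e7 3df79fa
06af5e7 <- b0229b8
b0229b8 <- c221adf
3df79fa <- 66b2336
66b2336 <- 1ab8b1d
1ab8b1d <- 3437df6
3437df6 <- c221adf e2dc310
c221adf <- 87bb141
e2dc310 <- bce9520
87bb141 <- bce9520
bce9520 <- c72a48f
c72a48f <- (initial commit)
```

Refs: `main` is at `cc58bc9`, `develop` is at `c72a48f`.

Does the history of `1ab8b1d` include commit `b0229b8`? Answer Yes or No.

Ancestors of 1ab8b1d: {1ab8b1d, 3437df6, 87bb141, bce9520, c221adf, c72a48f, e2dc310}.
b0229b8 is not in that set, so it is not an ancestor of 1ab8b1d.

No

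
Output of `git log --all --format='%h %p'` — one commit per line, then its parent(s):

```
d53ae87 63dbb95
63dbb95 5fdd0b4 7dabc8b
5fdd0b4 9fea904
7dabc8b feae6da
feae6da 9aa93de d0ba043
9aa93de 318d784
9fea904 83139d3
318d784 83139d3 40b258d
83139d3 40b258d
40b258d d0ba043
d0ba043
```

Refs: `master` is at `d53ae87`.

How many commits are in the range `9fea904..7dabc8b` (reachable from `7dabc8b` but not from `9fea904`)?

Reachable from 7dabc8b: {318d784, 40b258d, 7dabc8b, 83139d3, 9aa93de, d0ba043, feae6da}.
Reachable from 9fea904: {40b258d, 83139d3, 9fea904, d0ba043}.
In 7dabc8b's history but not 9fea904's: {318d784, 7dabc8b, 9aa93de, feae6da} — 4 commits.

4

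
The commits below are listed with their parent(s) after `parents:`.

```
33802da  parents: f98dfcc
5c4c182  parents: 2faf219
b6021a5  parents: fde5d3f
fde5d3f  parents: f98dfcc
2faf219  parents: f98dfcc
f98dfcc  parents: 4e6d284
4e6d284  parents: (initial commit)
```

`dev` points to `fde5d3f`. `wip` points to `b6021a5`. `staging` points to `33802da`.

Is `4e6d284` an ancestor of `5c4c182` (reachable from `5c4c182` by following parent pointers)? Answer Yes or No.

Ancestors of 5c4c182 (commits reachable by following parents): {2faf219, 4e6d284, 5c4c182, f98dfcc}.
4e6d284 is in that set, so it is an ancestor of 5c4c182.

Yes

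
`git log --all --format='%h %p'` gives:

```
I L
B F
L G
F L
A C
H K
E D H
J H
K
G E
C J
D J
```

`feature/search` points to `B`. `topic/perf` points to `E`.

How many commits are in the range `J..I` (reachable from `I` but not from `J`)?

5

Reachable from I: {D, E, G, H, I, J, K, L}.
Reachable from J: {H, J, K}.
In I's history but not J's: {D, E, G, I, L} — 5 commits.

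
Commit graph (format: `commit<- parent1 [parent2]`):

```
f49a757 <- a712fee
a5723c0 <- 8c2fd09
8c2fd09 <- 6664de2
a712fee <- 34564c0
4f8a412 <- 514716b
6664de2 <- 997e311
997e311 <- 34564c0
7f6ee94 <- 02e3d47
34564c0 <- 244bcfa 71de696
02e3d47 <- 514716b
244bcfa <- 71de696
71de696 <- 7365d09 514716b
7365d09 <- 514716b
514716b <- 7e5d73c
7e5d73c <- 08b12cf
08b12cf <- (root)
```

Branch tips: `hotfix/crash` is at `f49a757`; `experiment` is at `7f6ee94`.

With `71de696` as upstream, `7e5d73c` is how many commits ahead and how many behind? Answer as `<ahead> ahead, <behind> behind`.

Reachable from 7e5d73c: {08b12cf, 7e5d73c}.
Reachable from 71de696: {08b12cf, 514716b, 71de696, 7365d09, 7e5d73c}.
Only in 7e5d73c's history (ahead): {} — 0.
Only in 71de696's history (behind): {514716b, 71de696, 7365d09} — 3.

0 ahead, 3 behind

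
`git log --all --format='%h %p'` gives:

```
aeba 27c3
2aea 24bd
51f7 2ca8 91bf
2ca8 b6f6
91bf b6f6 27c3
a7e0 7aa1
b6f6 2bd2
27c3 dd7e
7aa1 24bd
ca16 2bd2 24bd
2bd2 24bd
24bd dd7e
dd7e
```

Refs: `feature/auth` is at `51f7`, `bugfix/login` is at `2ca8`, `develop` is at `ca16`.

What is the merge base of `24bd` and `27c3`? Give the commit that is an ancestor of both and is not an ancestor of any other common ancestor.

Ancestors of 24bd: {24bd, dd7e}.
Ancestors of 27c3: {27c3, dd7e}.
Common ancestors: {dd7e}.
The only common ancestor is dd7e, so it is the merge base.

dd7e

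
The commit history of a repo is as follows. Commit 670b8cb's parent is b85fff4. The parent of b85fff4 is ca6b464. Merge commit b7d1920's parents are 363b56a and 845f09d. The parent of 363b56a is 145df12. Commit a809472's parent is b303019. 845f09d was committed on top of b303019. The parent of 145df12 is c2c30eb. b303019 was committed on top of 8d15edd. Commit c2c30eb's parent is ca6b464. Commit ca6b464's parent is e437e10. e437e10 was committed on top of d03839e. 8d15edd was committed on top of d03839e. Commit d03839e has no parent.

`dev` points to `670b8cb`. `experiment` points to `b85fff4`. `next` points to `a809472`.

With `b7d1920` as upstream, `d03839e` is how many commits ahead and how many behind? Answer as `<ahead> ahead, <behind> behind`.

0 ahead, 9 behind

Reachable from d03839e: {d03839e}.
Reachable from b7d1920: {145df12, 363b56a, 845f09d, 8d15edd, b303019, b7d1920, c2c30eb, ca6b464, d03839e, e437e10}.
Only in d03839e's history (ahead): {} — 0.
Only in b7d1920's history (behind): {145df12, 363b56a, 845f09d, 8d15edd, b303019, b7d1920, c2c30eb, ca6b464, e437e10} — 9.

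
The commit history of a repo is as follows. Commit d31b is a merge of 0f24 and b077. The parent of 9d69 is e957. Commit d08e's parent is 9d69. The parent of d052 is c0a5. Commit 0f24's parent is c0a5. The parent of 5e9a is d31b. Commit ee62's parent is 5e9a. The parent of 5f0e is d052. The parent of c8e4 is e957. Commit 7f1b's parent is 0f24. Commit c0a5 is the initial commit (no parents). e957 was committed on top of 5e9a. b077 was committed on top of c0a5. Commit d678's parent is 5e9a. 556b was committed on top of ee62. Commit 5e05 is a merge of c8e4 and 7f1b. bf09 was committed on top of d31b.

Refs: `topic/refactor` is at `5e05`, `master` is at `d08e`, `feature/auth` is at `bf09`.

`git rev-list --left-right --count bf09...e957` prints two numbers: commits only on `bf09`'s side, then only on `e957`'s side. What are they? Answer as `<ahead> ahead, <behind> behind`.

Reachable from bf09: {0f24, b077, bf09, c0a5, d31b}.
Reachable from e957: {0f24, 5e9a, b077, c0a5, d31b, e957}.
Only in bf09's history (ahead): {bf09} — 1.
Only in e957's history (behind): {5e9a, e957} — 2.

1 ahead, 2 behind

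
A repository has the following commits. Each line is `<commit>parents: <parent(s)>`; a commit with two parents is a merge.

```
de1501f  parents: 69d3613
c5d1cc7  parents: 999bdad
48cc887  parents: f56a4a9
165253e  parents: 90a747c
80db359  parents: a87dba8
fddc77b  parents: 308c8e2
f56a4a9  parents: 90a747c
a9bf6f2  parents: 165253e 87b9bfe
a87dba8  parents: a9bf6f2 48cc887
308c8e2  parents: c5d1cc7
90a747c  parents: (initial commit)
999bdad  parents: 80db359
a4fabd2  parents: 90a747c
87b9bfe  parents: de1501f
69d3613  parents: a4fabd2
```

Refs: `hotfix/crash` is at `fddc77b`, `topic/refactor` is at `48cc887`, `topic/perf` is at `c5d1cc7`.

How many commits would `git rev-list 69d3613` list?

Walking parent pointers from 69d3613: reachable set = {69d3613, 90a747c, a4fabd2}.
That is 3 commits.

3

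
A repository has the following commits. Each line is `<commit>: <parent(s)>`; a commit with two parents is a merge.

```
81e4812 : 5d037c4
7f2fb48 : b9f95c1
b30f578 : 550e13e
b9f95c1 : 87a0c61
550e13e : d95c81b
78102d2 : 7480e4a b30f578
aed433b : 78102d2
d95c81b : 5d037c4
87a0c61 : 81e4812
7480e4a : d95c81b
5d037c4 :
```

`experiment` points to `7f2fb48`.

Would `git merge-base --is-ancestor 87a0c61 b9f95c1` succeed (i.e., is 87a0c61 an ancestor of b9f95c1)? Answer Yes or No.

Yes

Ancestors of b9f95c1 (commits reachable by following parents): {5d037c4, 81e4812, 87a0c61, b9f95c1}.
87a0c61 is in that set, so it is an ancestor of b9f95c1.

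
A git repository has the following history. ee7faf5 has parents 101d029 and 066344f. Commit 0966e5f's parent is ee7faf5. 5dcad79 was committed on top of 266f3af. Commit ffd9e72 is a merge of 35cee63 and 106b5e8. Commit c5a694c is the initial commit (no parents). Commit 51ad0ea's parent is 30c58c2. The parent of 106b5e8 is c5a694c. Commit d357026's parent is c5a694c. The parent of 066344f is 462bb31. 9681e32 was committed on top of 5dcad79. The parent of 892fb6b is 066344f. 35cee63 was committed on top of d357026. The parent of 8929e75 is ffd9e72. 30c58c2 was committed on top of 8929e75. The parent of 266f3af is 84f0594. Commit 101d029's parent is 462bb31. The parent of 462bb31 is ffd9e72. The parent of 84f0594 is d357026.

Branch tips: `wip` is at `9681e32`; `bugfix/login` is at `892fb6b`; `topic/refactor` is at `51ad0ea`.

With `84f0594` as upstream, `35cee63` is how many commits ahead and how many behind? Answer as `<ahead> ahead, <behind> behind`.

1 ahead, 1 behind

Reachable from 35cee63: {35cee63, c5a694c, d357026}.
Reachable from 84f0594: {84f0594, c5a694c, d357026}.
Only in 35cee63's history (ahead): {35cee63} — 1.
Only in 84f0594's history (behind): {84f0594} — 1.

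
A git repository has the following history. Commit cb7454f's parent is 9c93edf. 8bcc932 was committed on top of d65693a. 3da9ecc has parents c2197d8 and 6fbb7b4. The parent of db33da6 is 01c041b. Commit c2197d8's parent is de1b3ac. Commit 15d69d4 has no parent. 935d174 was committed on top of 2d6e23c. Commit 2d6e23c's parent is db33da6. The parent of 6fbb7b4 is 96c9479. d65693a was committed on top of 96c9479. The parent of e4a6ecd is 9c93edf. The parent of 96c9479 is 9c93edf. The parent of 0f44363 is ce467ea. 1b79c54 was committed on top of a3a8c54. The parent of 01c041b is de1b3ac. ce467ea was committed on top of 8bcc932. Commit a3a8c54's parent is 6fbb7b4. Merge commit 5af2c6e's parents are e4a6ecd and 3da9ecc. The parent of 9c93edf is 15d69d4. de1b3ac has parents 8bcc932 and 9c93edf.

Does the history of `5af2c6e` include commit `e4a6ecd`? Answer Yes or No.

Yes

Ancestors of 5af2c6e (commits reachable by following parents): {15d69d4, 3da9ecc, 5af2c6e, 6fbb7b4, 8bcc932, 96c9479, 9c93edf, c2197d8, d65693a, de1b3ac, e4a6ecd}.
e4a6ecd is in that set, so it is an ancestor of 5af2c6e.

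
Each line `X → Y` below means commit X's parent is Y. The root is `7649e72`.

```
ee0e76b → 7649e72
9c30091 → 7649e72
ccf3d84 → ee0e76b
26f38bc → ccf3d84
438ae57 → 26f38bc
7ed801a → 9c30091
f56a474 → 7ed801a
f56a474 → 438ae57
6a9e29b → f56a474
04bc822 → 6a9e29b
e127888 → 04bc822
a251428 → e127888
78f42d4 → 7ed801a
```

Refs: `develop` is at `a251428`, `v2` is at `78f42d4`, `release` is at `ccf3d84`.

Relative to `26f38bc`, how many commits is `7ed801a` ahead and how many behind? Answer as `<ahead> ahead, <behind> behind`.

2 ahead, 3 behind

Reachable from 7ed801a: {7649e72, 7ed801a, 9c30091}.
Reachable from 26f38bc: {26f38bc, 7649e72, ccf3d84, ee0e76b}.
Only in 7ed801a's history (ahead): {7ed801a, 9c30091} — 2.
Only in 26f38bc's history (behind): {26f38bc, ccf3d84, ee0e76b} — 3.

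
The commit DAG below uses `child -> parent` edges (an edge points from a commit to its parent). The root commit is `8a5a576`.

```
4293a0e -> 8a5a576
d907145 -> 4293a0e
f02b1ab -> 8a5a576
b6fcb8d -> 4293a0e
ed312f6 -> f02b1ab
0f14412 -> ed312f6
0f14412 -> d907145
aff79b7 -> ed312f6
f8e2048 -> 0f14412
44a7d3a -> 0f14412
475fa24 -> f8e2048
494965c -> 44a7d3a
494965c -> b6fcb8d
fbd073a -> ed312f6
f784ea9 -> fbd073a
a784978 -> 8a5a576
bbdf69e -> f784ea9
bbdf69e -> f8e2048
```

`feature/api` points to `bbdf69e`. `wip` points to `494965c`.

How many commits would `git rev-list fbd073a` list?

Walking parent pointers from fbd073a: reachable set = {8a5a576, ed312f6, f02b1ab, fbd073a}.
That is 4 commits.

4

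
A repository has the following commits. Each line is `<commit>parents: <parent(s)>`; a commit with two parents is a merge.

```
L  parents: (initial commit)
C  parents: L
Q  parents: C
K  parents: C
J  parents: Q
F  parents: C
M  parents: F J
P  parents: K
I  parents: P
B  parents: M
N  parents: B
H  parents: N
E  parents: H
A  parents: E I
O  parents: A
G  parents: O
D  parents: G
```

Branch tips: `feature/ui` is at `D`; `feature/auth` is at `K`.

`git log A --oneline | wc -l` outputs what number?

14

Walking parent pointers from A: reachable set = {A, B, C, E, F, H, I, J, K, L, M, N, P, Q}.
That is 14 commits.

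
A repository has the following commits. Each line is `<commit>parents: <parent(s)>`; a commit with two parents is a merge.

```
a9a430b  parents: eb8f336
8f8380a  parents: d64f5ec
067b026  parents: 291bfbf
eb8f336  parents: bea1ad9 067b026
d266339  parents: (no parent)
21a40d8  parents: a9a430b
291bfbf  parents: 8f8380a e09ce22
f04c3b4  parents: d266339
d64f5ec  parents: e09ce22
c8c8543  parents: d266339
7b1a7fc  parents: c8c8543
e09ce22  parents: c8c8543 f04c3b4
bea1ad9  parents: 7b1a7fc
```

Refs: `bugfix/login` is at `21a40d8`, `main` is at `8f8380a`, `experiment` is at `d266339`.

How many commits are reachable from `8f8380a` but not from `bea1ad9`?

4

Reachable from 8f8380a: {8f8380a, c8c8543, d266339, d64f5ec, e09ce22, f04c3b4}.
Reachable from bea1ad9: {7b1a7fc, bea1ad9, c8c8543, d266339}.
In 8f8380a's history but not bea1ad9's: {8f8380a, d64f5ec, e09ce22, f04c3b4} — 4 commits.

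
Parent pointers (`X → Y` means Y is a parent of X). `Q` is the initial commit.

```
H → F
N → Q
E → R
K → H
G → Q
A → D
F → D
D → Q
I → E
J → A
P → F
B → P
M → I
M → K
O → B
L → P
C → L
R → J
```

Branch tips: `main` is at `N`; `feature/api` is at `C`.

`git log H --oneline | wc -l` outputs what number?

Walking parent pointers from H: reachable set = {D, F, H, Q}.
That is 4 commits.

4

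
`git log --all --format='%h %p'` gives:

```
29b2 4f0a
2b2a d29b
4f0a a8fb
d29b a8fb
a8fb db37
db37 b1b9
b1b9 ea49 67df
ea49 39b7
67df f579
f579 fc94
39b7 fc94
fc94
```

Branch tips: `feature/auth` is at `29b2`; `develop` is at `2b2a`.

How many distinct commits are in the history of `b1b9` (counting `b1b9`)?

6

Walking parent pointers from b1b9: reachable set = {39b7, 67df, b1b9, ea49, f579, fc94}.
That is 6 commits.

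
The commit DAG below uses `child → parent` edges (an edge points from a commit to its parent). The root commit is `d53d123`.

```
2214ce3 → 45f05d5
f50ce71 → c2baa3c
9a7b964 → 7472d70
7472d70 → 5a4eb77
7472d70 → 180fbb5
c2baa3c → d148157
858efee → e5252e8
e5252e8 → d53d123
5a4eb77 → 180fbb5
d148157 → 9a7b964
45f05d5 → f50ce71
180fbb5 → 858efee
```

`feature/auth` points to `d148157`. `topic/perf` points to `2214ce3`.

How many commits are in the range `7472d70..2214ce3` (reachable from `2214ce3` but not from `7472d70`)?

Reachable from 2214ce3: {180fbb5, 2214ce3, 45f05d5, 5a4eb77, 7472d70, 858efee, 9a7b964, c2baa3c, d148157, d53d123, e5252e8, f50ce71}.
Reachable from 7472d70: {180fbb5, 5a4eb77, 7472d70, 858efee, d53d123, e5252e8}.
In 2214ce3's history but not 7472d70's: {2214ce3, 45f05d5, 9a7b964, c2baa3c, d148157, f50ce71} — 6 commits.

6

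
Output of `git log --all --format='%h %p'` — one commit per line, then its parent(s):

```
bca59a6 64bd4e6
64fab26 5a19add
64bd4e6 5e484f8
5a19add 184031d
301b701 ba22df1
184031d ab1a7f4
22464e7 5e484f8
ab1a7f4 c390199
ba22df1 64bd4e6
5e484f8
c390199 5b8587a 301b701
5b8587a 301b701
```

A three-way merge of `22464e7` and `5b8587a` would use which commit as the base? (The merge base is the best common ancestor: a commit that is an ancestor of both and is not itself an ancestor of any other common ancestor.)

5e484f8

Ancestors of 22464e7: {22464e7, 5e484f8}.
Ancestors of 5b8587a: {301b701, 5b8587a, 5e484f8, 64bd4e6, ba22df1}.
Common ancestors: {5e484f8}.
The only common ancestor is 5e484f8, so it is the merge base.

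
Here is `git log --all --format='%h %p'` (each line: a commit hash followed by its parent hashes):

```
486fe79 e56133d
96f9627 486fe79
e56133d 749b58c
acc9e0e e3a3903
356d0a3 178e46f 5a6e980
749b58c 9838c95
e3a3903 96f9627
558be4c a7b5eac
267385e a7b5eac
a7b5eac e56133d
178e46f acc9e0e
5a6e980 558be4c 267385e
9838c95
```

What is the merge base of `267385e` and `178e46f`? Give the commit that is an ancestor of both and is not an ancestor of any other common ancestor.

Ancestors of 267385e: {267385e, 749b58c, 9838c95, a7b5eac, e56133d}.
Ancestors of 178e46f: {178e46f, 486fe79, 749b58c, 96f9627, 9838c95, acc9e0e, e3a3903, e56133d}.
Common ancestors: {749b58c, 9838c95, e56133d}.
Among these, e56133d is not an ancestor of any other common ancestor — it is the merge base.

e56133d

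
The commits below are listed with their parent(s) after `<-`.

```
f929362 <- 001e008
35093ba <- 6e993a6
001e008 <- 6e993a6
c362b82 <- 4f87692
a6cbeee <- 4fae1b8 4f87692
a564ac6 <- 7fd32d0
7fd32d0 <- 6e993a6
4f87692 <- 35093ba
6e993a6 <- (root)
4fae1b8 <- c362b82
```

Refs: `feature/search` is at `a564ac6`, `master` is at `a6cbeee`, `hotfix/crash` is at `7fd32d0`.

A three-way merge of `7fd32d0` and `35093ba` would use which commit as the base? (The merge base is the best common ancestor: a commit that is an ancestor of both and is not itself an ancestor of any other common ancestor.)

Ancestors of 7fd32d0: {6e993a6, 7fd32d0}.
Ancestors of 35093ba: {35093ba, 6e993a6}.
Common ancestors: {6e993a6}.
The only common ancestor is 6e993a6, so it is the merge base.

6e993a6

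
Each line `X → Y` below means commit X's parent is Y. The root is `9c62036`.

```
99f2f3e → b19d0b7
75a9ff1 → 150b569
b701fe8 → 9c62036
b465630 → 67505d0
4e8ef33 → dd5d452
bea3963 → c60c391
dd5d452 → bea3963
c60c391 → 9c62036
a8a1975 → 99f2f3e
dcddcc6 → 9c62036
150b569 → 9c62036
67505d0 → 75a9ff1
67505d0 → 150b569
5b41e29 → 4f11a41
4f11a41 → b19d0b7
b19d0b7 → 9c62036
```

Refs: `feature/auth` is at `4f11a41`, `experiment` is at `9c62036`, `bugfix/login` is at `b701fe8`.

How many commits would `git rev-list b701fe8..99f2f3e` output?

2

Reachable from 99f2f3e: {99f2f3e, 9c62036, b19d0b7}.
Reachable from b701fe8: {9c62036, b701fe8}.
In 99f2f3e's history but not b701fe8's: {99f2f3e, b19d0b7} — 2 commits.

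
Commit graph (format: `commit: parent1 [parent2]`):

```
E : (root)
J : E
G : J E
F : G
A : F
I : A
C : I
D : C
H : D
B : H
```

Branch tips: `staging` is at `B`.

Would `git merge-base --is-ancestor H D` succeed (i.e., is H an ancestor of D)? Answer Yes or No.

Ancestors of D: {A, C, D, E, F, G, I, J}.
H is not in that set, so it is not an ancestor of D.

No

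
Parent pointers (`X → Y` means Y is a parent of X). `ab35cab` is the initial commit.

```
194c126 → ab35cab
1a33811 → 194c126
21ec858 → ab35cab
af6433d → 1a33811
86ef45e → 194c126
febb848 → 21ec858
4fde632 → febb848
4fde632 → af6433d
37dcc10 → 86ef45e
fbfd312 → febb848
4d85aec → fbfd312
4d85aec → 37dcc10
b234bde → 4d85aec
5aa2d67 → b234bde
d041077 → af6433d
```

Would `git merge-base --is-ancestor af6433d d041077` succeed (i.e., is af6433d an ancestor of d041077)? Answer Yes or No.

Yes

Ancestors of d041077 (commits reachable by following parents): {194c126, 1a33811, ab35cab, af6433d, d041077}.
af6433d is in that set, so it is an ancestor of d041077.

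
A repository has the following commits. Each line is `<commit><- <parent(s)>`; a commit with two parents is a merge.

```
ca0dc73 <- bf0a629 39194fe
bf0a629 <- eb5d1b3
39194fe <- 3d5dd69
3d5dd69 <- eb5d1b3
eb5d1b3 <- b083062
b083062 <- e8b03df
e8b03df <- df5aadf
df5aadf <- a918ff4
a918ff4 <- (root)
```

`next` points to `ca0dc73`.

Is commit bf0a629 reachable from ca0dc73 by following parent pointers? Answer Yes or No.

Yes

Ancestors of ca0dc73 (commits reachable by following parents): {39194fe, 3d5dd69, a918ff4, b083062, bf0a629, ca0dc73, df5aadf, e8b03df, eb5d1b3}.
bf0a629 is in that set, so it is an ancestor of ca0dc73.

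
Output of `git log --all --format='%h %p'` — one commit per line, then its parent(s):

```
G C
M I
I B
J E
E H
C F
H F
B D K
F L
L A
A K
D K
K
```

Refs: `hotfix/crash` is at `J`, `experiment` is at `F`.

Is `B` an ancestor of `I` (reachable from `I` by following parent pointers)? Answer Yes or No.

Yes

Ancestors of I (commits reachable by following parents): {B, D, I, K}.
B is in that set, so it is an ancestor of I.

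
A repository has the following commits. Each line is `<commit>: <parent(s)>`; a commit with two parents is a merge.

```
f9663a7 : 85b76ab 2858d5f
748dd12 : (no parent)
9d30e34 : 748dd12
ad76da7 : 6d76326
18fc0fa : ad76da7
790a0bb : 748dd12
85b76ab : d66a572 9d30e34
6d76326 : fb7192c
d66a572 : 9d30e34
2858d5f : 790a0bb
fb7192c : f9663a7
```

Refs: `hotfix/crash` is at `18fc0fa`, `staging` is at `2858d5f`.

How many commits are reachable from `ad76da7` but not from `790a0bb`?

8

Reachable from ad76da7: {2858d5f, 6d76326, 748dd12, 790a0bb, 85b76ab, 9d30e34, ad76da7, d66a572, f9663a7, fb7192c}.
Reachable from 790a0bb: {748dd12, 790a0bb}.
In ad76da7's history but not 790a0bb's: {2858d5f, 6d76326, 85b76ab, 9d30e34, ad76da7, d66a572, f9663a7, fb7192c} — 8 commits.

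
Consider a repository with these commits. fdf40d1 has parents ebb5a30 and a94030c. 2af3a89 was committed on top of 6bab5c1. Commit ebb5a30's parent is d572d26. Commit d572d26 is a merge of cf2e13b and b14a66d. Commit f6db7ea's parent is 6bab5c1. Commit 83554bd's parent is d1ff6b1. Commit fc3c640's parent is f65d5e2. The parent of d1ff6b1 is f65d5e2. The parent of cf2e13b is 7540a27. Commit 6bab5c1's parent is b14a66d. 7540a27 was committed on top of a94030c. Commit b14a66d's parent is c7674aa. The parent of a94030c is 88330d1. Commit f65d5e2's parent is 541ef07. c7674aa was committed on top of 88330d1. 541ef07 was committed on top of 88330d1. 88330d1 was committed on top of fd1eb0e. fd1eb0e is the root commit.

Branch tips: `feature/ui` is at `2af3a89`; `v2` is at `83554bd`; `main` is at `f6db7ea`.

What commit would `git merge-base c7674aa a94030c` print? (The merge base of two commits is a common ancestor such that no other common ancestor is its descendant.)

Ancestors of c7674aa: {88330d1, c7674aa, fd1eb0e}.
Ancestors of a94030c: {88330d1, a94030c, fd1eb0e}.
Common ancestors: {88330d1, fd1eb0e}.
Among these, 88330d1 is not an ancestor of any other common ancestor — it is the merge base.

88330d1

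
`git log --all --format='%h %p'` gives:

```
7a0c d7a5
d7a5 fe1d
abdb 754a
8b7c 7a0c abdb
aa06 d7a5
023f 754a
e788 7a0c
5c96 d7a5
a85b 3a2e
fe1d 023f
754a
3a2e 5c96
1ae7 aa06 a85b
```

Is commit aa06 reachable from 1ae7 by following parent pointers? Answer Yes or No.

Ancestors of 1ae7 (commits reachable by following parents): {023f, 1ae7, 3a2e, 5c96, 754a, a85b, aa06, d7a5, fe1d}.
aa06 is in that set, so it is an ancestor of 1ae7.

Yes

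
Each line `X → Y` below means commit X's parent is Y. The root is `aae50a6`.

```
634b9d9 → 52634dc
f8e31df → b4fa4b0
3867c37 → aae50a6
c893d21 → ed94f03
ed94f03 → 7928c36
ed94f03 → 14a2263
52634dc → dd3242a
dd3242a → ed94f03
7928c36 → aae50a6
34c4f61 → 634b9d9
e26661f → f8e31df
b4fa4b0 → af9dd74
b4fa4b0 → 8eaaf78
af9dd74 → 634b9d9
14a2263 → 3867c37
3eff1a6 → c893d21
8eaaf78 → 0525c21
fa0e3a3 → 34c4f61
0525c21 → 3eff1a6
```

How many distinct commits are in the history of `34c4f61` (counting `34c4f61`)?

Walking parent pointers from 34c4f61: reachable set = {14a2263, 34c4f61, 3867c37, 52634dc, 634b9d9, 7928c36, aae50a6, dd3242a, ed94f03}.
That is 9 commits.

9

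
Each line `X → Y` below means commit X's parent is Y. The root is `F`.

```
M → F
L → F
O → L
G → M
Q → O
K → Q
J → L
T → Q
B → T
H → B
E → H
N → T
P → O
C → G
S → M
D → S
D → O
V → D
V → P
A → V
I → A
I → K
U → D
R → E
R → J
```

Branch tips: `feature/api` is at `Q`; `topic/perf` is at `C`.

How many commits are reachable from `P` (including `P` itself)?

4

Walking parent pointers from P: reachable set = {F, L, O, P}.
That is 4 commits.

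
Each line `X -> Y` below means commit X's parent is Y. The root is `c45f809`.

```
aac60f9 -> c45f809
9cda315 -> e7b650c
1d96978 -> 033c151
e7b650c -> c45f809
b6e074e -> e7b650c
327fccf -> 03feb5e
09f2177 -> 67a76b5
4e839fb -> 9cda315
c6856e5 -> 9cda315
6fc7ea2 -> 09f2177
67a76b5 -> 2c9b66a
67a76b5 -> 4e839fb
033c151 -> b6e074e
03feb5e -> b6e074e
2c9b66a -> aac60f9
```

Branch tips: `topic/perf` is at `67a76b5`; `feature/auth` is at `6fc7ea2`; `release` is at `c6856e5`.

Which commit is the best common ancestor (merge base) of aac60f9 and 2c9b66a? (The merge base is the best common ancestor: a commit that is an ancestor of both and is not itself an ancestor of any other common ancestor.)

Ancestors of aac60f9: {aac60f9, c45f809}.
Ancestors of 2c9b66a: {2c9b66a, aac60f9, c45f809}.
Common ancestors: {aac60f9, c45f809}.
Among these, aac60f9 is not an ancestor of any other common ancestor — it is the merge base.

aac60f9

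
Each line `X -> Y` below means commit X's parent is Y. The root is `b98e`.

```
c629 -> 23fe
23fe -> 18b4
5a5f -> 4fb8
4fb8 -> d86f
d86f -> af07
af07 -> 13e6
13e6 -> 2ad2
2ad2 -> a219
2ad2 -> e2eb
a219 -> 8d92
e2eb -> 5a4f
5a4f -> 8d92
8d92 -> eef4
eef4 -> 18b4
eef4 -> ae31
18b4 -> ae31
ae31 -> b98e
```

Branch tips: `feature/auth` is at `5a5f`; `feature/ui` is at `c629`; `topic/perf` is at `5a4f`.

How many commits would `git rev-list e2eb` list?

7

Walking parent pointers from e2eb: reachable set = {18b4, 5a4f, 8d92, ae31, b98e, e2eb, eef4}.
That is 7 commits.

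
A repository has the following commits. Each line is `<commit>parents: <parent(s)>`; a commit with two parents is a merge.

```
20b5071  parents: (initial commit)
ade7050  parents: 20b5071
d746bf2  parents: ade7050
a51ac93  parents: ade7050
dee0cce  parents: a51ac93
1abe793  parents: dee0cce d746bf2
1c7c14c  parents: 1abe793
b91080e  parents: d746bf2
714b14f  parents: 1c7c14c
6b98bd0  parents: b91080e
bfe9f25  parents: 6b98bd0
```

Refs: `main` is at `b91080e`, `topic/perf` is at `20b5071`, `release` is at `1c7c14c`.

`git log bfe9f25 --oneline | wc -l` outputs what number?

Walking parent pointers from bfe9f25: reachable set = {20b5071, 6b98bd0, ade7050, b91080e, bfe9f25, d746bf2}.
That is 6 commits.

6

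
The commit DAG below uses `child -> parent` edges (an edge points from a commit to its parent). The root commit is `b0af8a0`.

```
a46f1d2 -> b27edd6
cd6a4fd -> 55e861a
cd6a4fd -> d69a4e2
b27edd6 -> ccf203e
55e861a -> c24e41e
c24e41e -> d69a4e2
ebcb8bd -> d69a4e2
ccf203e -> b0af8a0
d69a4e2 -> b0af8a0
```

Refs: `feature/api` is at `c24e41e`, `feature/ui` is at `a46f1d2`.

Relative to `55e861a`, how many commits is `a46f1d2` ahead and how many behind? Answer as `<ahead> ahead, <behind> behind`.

Reachable from a46f1d2: {a46f1d2, b0af8a0, b27edd6, ccf203e}.
Reachable from 55e861a: {55e861a, b0af8a0, c24e41e, d69a4e2}.
Only in a46f1d2's history (ahead): {a46f1d2, b27edd6, ccf203e} — 3.
Only in 55e861a's history (behind): {55e861a, c24e41e, d69a4e2} — 3.

3 ahead, 3 behind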